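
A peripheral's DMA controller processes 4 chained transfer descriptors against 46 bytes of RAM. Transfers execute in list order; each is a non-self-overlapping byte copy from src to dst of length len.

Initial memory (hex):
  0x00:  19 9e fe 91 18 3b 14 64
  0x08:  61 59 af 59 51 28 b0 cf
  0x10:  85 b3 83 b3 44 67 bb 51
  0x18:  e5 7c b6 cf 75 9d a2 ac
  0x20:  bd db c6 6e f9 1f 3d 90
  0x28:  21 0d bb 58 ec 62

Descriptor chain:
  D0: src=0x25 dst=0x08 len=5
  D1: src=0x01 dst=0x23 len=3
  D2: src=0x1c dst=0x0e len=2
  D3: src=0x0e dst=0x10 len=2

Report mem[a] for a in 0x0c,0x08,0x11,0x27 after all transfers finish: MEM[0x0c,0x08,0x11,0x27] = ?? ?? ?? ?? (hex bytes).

MEM[0x0c,0x08,0x11,0x27] = 0d 1f 9d 90

#0 dst[0x08+5] := {0x1f,0x3d,0x90,0x21,0x0d}
#1 dst[0x23+3] := {0x9e,0xfe,0x91}
#2 dst[0x0e+2] := {0x75,0x9d}
#3 dst[0x10+2] := {0x75,0x9d}
query mem[0x0c]=0x0d, mem[0x08]=0x1f, mem[0x11]=0x9d, mem[0x27]=0x90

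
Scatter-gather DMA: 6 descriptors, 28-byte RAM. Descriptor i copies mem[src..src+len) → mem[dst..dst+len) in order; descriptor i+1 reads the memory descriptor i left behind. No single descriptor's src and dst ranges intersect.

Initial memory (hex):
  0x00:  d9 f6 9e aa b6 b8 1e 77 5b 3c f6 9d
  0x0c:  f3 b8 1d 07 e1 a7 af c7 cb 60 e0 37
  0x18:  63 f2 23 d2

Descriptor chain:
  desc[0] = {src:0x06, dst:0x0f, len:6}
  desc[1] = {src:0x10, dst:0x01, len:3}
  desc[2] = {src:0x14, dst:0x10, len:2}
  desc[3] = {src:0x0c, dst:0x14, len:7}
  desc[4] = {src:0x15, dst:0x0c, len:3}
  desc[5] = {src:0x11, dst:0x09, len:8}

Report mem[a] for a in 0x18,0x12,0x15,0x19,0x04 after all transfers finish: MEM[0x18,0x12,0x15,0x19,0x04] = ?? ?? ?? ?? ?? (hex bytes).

  after D0: wrote 6B at 0x0f = 1e775b3cf69d
  after D1: wrote 3B at 0x01 = 775b3c
  after D2: wrote 2B at 0x10 = 9d60
  after D3: wrote 7B at 0x14 = f3b81d1e9d603c
  after D4: wrote 3B at 0x0c = b81d1e
  after D5: wrote 8B at 0x09 = 603cf6f3b81d1e9d
query mem[0x18]=0x9d, mem[0x12]=0x3c, mem[0x15]=0xb8, mem[0x19]=0x60, mem[0x04]=0xb6

MEM[0x18,0x12,0x15,0x19,0x04] = 9d 3c b8 60 b6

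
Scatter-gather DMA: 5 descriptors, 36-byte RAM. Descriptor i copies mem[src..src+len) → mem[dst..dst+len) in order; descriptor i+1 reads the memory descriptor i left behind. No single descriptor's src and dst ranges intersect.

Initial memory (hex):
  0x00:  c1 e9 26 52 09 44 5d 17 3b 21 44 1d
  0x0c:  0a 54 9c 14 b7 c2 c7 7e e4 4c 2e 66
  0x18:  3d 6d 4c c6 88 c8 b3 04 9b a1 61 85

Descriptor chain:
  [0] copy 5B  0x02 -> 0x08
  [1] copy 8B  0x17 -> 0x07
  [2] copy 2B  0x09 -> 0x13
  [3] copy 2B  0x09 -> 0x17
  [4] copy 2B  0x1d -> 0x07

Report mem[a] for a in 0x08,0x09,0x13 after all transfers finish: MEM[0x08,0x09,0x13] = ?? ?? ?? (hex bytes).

MEM[0x08,0x09,0x13] = b3 6d 6d

[0] 0x02->0x08 len=5 : 26 52 09 44 5d
[1] 0x17->0x07 len=8 : 66 3d 6d 4c c6 88 c8 b3
[2] 0x09->0x13 len=2 : 6d 4c
[3] 0x09->0x17 len=2 : 6d 4c
[4] 0x1d->0x07 len=2 : c8 b3
query mem[0x08]=0xb3, mem[0x09]=0x6d, mem[0x13]=0x6d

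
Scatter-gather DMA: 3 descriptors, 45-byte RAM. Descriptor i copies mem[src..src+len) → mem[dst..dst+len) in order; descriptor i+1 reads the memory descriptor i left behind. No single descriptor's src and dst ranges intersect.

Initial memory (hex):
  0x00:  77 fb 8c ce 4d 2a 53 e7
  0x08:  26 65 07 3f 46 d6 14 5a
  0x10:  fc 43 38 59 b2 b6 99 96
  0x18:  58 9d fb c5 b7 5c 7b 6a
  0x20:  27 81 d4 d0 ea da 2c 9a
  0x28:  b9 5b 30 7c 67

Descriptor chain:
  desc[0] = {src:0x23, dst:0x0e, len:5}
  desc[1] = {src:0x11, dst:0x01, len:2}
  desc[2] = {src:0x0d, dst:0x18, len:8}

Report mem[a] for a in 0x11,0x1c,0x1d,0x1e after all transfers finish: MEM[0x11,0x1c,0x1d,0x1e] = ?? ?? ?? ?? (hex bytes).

MEM[0x11,0x1c,0x1d,0x1e] = 2c 2c 9a 59

[0] 0x23->0x0e len=5 : d0 ea da 2c 9a
[1] 0x11->0x01 len=2 : 2c 9a
[2] 0x0d->0x18 len=8 : d6 d0 ea da 2c 9a 59 b2
query mem[0x11]=0x2c, mem[0x1c]=0x2c, mem[0x1d]=0x9a, mem[0x1e]=0x59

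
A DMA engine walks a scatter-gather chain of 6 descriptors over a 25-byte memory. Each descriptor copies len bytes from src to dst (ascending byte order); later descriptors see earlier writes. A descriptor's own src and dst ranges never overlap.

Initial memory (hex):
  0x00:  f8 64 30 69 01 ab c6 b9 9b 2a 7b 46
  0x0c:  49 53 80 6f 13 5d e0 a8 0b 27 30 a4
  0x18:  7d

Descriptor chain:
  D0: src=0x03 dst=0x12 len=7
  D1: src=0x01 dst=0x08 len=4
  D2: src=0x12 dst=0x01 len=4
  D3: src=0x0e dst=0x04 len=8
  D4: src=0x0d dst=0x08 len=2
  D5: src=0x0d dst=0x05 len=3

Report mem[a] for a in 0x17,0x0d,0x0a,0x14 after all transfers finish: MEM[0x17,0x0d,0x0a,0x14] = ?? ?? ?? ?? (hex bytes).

#0 dst[0x12+7] := {0x69,0x01,0xab,0xc6,0xb9,0x9b,0x2a}
#1 dst[0x08+4] := {0x64,0x30,0x69,0x01}
#2 dst[0x01+4] := {0x69,0x01,0xab,0xc6}
#3 dst[0x04+8] := {0x80,0x6f,0x13,0x5d,0x69,0x01,0xab,0xc6}
#4 dst[0x08+2] := {0x53,0x80}
#5 dst[0x05+3] := {0x53,0x80,0x6f}
query mem[0x17]=0x9b, mem[0x0d]=0x53, mem[0x0a]=0xab, mem[0x14]=0xab

MEM[0x17,0x0d,0x0a,0x14] = 9b 53 ab ab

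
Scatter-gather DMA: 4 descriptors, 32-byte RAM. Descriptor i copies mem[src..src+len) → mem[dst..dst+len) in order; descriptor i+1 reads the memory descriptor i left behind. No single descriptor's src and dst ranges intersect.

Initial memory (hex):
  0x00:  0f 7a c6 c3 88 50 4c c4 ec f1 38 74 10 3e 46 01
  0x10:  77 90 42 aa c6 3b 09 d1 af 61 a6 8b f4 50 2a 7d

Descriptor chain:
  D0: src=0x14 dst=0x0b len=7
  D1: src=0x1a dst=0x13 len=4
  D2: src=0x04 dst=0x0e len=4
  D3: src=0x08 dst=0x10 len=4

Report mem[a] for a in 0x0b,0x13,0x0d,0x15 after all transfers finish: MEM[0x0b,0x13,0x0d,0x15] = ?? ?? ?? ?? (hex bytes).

[0] 0x14->0x0b len=7 : c6 3b 09 d1 af 61 a6
[1] 0x1a->0x13 len=4 : a6 8b f4 50
[2] 0x04->0x0e len=4 : 88 50 4c c4
[3] 0x08->0x10 len=4 : ec f1 38 c6
query mem[0x0b]=0xc6, mem[0x13]=0xc6, mem[0x0d]=0x09, mem[0x15]=0xf4

MEM[0x0b,0x13,0x0d,0x15] = c6 c6 09 f4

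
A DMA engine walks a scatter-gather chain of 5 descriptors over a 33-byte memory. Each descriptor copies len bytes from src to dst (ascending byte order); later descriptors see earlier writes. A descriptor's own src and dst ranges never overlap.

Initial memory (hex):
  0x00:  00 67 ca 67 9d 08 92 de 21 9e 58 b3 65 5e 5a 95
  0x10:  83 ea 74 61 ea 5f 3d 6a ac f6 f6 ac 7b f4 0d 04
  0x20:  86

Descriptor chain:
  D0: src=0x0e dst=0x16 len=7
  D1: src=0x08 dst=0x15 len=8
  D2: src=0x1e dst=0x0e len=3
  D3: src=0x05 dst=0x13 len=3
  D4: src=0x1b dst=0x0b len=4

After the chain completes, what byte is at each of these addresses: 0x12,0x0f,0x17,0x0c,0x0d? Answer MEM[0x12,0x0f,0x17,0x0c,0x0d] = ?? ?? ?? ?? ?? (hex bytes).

D0: mem[0x16..0x1c] <- [5a 95 83 ea 74 61 ea]
D1: mem[0x15..0x1c] <- [21 9e 58 b3 65 5e 5a 95]
D2: mem[0x0e..0x10] <- [0d 04 86]
D3: mem[0x13..0x15] <- [08 92 de]
D4: mem[0x0b..0x0e] <- [5a 95 f4 0d]
query mem[0x12]=0x74, mem[0x0f]=0x04, mem[0x17]=0x58, mem[0x0c]=0x95, mem[0x0d]=0xf4

MEM[0x12,0x0f,0x17,0x0c,0x0d] = 74 04 58 95 f4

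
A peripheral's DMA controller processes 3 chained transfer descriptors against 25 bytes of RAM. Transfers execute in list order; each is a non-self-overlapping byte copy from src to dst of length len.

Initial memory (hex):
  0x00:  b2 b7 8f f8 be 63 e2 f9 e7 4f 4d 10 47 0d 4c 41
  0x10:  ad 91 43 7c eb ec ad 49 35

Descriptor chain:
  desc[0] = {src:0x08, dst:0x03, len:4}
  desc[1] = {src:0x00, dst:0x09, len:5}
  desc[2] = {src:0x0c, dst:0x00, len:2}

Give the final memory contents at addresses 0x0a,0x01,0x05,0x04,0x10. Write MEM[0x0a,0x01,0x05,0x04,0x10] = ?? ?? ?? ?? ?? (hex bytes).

MEM[0x0a,0x01,0x05,0x04,0x10] = b7 4f 4d 4f ad

D0: mem[0x03..0x06] <- [e7 4f 4d 10]
D1: mem[0x09..0x0d] <- [b2 b7 8f e7 4f]
D2: mem[0x00..0x01] <- [e7 4f]
query mem[0x0a]=0xb7, mem[0x01]=0x4f, mem[0x05]=0x4d, mem[0x04]=0x4f, mem[0x10]=0xad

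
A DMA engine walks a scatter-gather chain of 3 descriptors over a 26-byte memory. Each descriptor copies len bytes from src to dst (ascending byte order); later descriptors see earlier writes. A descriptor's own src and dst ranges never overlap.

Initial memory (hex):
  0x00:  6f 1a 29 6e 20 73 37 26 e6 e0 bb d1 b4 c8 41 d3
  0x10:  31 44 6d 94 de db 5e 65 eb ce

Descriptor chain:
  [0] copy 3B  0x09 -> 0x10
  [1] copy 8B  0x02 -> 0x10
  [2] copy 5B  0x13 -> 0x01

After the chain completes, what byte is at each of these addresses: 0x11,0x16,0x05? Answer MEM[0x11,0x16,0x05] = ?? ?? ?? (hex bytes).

MEM[0x11,0x16,0x05] = 6e e6 e0

#0 dst[0x10+3] := {0xe0,0xbb,0xd1}
#1 dst[0x10+8] := {0x29,0x6e,0x20,0x73,0x37,0x26,0xe6,0xe0}
#2 dst[0x01+5] := {0x73,0x37,0x26,0xe6,0xe0}
query mem[0x11]=0x6e, mem[0x16]=0xe6, mem[0x05]=0xe0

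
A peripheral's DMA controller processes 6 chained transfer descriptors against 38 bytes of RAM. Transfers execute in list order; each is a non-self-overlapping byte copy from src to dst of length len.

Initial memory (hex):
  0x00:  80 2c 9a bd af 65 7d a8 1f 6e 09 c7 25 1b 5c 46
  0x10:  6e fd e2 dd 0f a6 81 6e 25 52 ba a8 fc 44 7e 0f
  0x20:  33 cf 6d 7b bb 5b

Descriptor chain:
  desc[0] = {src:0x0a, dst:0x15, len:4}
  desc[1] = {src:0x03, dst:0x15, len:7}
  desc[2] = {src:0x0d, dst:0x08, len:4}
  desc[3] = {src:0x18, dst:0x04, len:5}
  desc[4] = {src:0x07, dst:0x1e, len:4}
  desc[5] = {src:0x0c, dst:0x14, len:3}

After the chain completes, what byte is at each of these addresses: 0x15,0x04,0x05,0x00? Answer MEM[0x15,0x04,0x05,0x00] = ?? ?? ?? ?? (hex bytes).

  after D0: wrote 4B at 0x15 = 09c7251b
  after D1: wrote 7B at 0x15 = bdaf657da81f6e
  after D2: wrote 4B at 0x08 = 1b5c466e
  after D3: wrote 5B at 0x04 = 7da81f6efc
  after D4: wrote 4B at 0x1e = 6efc5c46
  after D5: wrote 3B at 0x14 = 251b5c
query mem[0x15]=0x1b, mem[0x04]=0x7d, mem[0x05]=0xa8, mem[0x00]=0x80

MEM[0x15,0x04,0x05,0x00] = 1b 7d a8 80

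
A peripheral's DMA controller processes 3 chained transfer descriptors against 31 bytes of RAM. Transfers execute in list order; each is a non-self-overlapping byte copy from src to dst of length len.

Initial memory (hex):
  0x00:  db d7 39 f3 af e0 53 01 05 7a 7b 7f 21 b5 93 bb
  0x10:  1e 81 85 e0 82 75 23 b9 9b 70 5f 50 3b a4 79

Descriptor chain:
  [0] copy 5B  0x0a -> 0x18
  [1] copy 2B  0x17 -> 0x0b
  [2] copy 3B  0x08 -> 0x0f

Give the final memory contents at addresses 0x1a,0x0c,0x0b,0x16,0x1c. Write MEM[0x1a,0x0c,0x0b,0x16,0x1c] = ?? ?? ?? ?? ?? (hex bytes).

[0] 0x0a->0x18 len=5 : 7b 7f 21 b5 93
[1] 0x17->0x0b len=2 : b9 7b
[2] 0x08->0x0f len=3 : 05 7a 7b
query mem[0x1a]=0x21, mem[0x0c]=0x7b, mem[0x0b]=0xb9, mem[0x16]=0x23, mem[0x1c]=0x93

MEM[0x1a,0x0c,0x0b,0x16,0x1c] = 21 7b b9 23 93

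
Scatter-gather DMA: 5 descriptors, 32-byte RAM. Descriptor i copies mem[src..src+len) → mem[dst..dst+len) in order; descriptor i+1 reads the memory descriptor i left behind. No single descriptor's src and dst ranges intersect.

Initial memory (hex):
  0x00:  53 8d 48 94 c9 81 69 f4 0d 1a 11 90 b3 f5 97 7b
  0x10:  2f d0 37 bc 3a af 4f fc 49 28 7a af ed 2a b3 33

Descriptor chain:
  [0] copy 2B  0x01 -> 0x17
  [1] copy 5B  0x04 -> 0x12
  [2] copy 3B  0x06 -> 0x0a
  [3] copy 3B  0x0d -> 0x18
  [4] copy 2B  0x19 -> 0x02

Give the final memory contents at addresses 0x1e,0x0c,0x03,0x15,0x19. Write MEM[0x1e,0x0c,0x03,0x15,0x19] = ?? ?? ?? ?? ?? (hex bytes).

MEM[0x1e,0x0c,0x03,0x15,0x19] = b3 0d 7b f4 97

[0] 0x01->0x17 len=2 : 8d 48
[1] 0x04->0x12 len=5 : c9 81 69 f4 0d
[2] 0x06->0x0a len=3 : 69 f4 0d
[3] 0x0d->0x18 len=3 : f5 97 7b
[4] 0x19->0x02 len=2 : 97 7b
query mem[0x1e]=0xb3, mem[0x0c]=0x0d, mem[0x03]=0x7b, mem[0x15]=0xf4, mem[0x19]=0x97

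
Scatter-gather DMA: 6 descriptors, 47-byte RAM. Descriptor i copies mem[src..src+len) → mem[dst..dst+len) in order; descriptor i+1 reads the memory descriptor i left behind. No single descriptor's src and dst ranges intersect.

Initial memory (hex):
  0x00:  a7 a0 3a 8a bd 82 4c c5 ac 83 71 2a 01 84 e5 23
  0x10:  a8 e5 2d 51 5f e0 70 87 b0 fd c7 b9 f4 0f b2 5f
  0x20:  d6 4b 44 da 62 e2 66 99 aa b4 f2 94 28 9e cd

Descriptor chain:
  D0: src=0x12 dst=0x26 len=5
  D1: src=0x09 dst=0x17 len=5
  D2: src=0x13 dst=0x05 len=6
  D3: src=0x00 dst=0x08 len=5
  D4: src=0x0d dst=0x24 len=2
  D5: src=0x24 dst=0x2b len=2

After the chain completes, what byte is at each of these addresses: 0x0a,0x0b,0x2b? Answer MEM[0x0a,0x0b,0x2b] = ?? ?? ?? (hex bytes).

  after D0: wrote 5B at 0x26 = 2d515fe070
  after D1: wrote 5B at 0x17 = 83712a0184
  after D2: wrote 6B at 0x05 = 515fe0708371
  after D3: wrote 5B at 0x08 = a7a03a8abd
  after D4: wrote 2B at 0x24 = 84e5
  after D5: wrote 2B at 0x2b = 84e5
query mem[0x0a]=0x3a, mem[0x0b]=0x8a, mem[0x2b]=0x84

MEM[0x0a,0x0b,0x2b] = 3a 8a 84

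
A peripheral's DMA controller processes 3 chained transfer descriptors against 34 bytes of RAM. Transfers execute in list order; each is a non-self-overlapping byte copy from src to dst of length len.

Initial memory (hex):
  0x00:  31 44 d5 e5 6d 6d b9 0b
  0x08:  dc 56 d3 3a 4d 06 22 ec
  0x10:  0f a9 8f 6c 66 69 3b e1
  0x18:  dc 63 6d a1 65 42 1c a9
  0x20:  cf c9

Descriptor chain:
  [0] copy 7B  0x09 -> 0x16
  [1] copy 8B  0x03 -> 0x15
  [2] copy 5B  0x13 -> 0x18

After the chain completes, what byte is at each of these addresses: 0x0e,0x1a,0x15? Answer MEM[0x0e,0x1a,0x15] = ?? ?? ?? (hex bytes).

  after D0: wrote 7B at 0x16 = 56d33a4d0622ec
  after D1: wrote 8B at 0x15 = e56d6db90bdc56d3
  after D2: wrote 5B at 0x18 = 6c66e56d6d
query mem[0x0e]=0x22, mem[0x1a]=0xe5, mem[0x15]=0xe5

MEM[0x0e,0x1a,0x15] = 22 e5 e5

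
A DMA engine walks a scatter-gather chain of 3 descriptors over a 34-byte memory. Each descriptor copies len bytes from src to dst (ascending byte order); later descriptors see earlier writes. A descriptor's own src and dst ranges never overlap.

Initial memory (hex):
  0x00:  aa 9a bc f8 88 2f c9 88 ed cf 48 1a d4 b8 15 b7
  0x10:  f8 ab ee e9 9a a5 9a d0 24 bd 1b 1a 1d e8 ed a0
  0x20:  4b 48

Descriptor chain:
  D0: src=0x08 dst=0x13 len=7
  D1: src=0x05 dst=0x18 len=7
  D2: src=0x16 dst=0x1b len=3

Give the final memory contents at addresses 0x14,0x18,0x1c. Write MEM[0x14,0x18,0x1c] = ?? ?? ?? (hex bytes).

D0: mem[0x13..0x19] <- [ed cf 48 1a d4 b8 15]
D1: mem[0x18..0x1e] <- [2f c9 88 ed cf 48 1a]
D2: mem[0x1b..0x1d] <- [1a d4 2f]
query mem[0x14]=0xcf, mem[0x18]=0x2f, mem[0x1c]=0xd4

MEM[0x14,0x18,0x1c] = cf 2f d4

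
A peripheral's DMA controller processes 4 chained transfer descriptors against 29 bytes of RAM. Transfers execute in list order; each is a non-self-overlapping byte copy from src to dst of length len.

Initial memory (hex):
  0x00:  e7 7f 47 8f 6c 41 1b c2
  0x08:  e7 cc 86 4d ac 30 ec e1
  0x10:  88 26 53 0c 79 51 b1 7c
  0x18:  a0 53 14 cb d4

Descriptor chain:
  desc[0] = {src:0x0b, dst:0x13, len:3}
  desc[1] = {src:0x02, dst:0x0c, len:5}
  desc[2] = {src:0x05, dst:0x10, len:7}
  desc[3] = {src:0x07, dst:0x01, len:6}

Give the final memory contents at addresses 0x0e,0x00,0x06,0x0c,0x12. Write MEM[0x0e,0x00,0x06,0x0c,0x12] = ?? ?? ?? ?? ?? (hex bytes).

#0 dst[0x13+3] := {0x4d,0xac,0x30}
#1 dst[0x0c+5] := {0x47,0x8f,0x6c,0x41,0x1b}
#2 dst[0x10+7] := {0x41,0x1b,0xc2,0xe7,0xcc,0x86,0x4d}
#3 dst[0x01+6] := {0xc2,0xe7,0xcc,0x86,0x4d,0x47}
query mem[0x0e]=0x6c, mem[0x00]=0xe7, mem[0x06]=0x47, mem[0x0c]=0x47, mem[0x12]=0xc2

MEM[0x0e,0x00,0x06,0x0c,0x12] = 6c e7 47 47 c2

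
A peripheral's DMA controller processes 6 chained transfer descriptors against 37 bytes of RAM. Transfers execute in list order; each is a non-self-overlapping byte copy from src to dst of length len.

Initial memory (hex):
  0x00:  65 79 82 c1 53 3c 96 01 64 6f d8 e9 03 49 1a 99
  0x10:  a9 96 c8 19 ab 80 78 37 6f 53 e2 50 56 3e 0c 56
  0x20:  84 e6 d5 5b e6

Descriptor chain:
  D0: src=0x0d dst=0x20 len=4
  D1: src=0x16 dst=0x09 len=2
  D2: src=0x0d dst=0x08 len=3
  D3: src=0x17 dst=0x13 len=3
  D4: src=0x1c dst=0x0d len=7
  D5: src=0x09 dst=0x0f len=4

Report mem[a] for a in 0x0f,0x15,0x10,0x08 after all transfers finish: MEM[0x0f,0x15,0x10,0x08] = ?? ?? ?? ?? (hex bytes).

[0] 0x0d->0x20 len=4 : 49 1a 99 a9
[1] 0x16->0x09 len=2 : 78 37
[2] 0x0d->0x08 len=3 : 49 1a 99
[3] 0x17->0x13 len=3 : 37 6f 53
[4] 0x1c->0x0d len=7 : 56 3e 0c 56 49 1a 99
[5] 0x09->0x0f len=4 : 1a 99 e9 03
query mem[0x0f]=0x1a, mem[0x15]=0x53, mem[0x10]=0x99, mem[0x08]=0x49

MEM[0x0f,0x15,0x10,0x08] = 1a 53 99 49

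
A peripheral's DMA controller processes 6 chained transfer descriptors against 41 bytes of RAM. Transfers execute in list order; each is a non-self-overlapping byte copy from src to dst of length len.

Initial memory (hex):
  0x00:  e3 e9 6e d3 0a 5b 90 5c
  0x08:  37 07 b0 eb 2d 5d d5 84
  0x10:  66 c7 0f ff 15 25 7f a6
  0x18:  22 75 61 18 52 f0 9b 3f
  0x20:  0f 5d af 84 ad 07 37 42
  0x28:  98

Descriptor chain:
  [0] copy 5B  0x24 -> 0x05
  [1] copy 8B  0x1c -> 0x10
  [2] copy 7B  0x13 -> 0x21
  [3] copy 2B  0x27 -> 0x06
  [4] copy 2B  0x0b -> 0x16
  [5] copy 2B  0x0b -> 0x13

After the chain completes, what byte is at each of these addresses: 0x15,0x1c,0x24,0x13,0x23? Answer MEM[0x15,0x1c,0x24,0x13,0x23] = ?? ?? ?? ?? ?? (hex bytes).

D0: mem[0x05..0x09] <- [ad 07 37 42 98]
D1: mem[0x10..0x17] <- [52 f0 9b 3f 0f 5d af 84]
D2: mem[0x21..0x27] <- [3f 0f 5d af 84 22 75]
D3: mem[0x06..0x07] <- [75 98]
D4: mem[0x16..0x17] <- [eb 2d]
D5: mem[0x13..0x14] <- [eb 2d]
query mem[0x15]=0x5d, mem[0x1c]=0x52, mem[0x24]=0xaf, mem[0x13]=0xeb, mem[0x23]=0x5d

MEM[0x15,0x1c,0x24,0x13,0x23] = 5d 52 af eb 5d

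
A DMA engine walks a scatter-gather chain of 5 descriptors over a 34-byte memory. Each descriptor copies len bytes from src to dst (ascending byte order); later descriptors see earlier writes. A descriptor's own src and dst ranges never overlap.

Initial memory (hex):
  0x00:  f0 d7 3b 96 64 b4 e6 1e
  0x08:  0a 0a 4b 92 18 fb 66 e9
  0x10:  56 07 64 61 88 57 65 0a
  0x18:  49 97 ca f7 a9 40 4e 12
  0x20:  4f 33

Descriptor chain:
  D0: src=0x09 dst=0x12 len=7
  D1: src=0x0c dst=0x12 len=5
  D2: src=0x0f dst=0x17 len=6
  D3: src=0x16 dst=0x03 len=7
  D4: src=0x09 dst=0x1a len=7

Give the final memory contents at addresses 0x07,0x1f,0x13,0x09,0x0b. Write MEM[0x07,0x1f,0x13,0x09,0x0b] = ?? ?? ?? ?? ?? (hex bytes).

MEM[0x07,0x1f,0x13,0x09,0x0b] = 18 66 fb 66 92

[0] 0x09->0x12 len=7 : 0a 4b 92 18 fb 66 e9
[1] 0x0c->0x12 len=5 : 18 fb 66 e9 56
[2] 0x0f->0x17 len=6 : e9 56 07 18 fb 66
[3] 0x16->0x03 len=7 : 56 e9 56 07 18 fb 66
[4] 0x09->0x1a len=7 : 66 4b 92 18 fb 66 e9
query mem[0x07]=0x18, mem[0x1f]=0x66, mem[0x13]=0xfb, mem[0x09]=0x66, mem[0x0b]=0x92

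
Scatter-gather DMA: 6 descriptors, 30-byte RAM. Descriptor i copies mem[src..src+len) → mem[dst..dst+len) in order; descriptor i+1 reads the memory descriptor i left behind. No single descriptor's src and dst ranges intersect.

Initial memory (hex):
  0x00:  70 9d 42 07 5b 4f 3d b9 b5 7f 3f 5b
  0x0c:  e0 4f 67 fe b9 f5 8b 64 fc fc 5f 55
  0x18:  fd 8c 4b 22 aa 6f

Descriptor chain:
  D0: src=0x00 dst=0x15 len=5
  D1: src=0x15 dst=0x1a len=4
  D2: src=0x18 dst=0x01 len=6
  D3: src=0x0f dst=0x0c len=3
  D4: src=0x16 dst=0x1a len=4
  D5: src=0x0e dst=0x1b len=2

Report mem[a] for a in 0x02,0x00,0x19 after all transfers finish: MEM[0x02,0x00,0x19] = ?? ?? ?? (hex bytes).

MEM[0x02,0x00,0x19] = 5b 70 5b

D0: mem[0x15..0x19] <- [70 9d 42 07 5b]
D1: mem[0x1a..0x1d] <- [70 9d 42 07]
D2: mem[0x01..0x06] <- [07 5b 70 9d 42 07]
D3: mem[0x0c..0x0e] <- [fe b9 f5]
D4: mem[0x1a..0x1d] <- [9d 42 07 5b]
D5: mem[0x1b..0x1c] <- [f5 fe]
query mem[0x02]=0x5b, mem[0x00]=0x70, mem[0x19]=0x5b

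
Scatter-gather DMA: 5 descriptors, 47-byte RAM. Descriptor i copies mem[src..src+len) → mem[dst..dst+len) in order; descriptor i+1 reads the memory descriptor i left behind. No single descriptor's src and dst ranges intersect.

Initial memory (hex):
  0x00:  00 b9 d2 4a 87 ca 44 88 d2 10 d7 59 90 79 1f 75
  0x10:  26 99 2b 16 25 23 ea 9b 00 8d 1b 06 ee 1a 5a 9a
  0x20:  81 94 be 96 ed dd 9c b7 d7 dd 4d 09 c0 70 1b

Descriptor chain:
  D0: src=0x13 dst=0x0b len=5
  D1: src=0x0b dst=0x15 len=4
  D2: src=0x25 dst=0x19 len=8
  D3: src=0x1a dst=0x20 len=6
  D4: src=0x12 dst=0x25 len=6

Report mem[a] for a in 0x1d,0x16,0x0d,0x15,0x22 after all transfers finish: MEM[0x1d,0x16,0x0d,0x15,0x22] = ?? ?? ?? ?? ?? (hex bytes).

#0 dst[0x0b+5] := {0x16,0x25,0x23,0xea,0x9b}
#1 dst[0x15+4] := {0x16,0x25,0x23,0xea}
#2 dst[0x19+8] := {0xdd,0x9c,0xb7,0xd7,0xdd,0x4d,0x09,0xc0}
#3 dst[0x20+6] := {0x9c,0xb7,0xd7,0xdd,0x4d,0x09}
#4 dst[0x25+6] := {0x2b,0x16,0x25,0x16,0x25,0x23}
query mem[0x1d]=0xdd, mem[0x16]=0x25, mem[0x0d]=0x23, mem[0x15]=0x16, mem[0x22]=0xd7

MEM[0x1d,0x16,0x0d,0x15,0x22] = dd 25 23 16 d7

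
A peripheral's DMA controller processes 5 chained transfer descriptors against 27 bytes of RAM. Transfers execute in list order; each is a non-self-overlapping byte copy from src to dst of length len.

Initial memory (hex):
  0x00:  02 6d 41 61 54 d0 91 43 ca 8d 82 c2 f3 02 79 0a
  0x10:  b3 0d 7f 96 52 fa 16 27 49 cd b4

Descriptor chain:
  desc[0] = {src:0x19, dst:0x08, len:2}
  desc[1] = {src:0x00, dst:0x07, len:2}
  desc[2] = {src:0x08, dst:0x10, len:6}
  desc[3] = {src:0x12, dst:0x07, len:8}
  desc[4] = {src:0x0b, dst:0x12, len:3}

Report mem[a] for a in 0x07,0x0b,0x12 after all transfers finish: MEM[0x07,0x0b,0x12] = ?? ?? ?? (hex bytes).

MEM[0x07,0x0b,0x12] = 82 16 16

  after D0: wrote 2B at 0x08 = cdb4
  after D1: wrote 2B at 0x07 = 026d
  after D2: wrote 6B at 0x10 = 6db482c2f302
  after D3: wrote 8B at 0x07 = 82c2f302162749cd
  after D4: wrote 3B at 0x12 = 162749
query mem[0x07]=0x82, mem[0x0b]=0x16, mem[0x12]=0x16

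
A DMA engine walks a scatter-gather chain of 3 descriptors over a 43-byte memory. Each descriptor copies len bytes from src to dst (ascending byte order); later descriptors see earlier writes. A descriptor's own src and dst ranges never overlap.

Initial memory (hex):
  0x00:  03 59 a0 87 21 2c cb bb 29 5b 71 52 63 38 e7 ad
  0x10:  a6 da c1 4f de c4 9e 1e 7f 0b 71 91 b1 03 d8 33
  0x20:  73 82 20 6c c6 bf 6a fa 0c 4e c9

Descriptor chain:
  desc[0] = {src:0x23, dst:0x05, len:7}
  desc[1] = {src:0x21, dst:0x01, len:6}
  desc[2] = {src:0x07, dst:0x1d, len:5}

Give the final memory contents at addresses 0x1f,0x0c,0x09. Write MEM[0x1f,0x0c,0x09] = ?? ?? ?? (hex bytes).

  after D0: wrote 7B at 0x05 = 6cc6bf6afa0c4e
  after D1: wrote 6B at 0x01 = 82206cc6bf6a
  after D2: wrote 5B at 0x1d = bf6afa0c4e
query mem[0x1f]=0xfa, mem[0x0c]=0x63, mem[0x09]=0xfa

MEM[0x1f,0x0c,0x09] = fa 63 fa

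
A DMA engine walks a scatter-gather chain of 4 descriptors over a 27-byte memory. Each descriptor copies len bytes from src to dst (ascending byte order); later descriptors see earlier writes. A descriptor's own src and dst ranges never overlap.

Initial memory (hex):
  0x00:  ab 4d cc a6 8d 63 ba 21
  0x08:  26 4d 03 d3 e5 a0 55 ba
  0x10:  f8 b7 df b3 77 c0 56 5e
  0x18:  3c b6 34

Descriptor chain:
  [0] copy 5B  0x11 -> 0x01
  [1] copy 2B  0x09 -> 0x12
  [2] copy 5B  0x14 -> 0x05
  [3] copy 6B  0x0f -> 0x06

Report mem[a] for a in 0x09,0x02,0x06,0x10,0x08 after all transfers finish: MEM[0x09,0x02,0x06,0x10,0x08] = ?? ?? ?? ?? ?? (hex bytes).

D0: mem[0x01..0x05] <- [b7 df b3 77 c0]
D1: mem[0x12..0x13] <- [4d 03]
D2: mem[0x05..0x09] <- [77 c0 56 5e 3c]
D3: mem[0x06..0x0b] <- [ba f8 b7 4d 03 77]
query mem[0x09]=0x4d, mem[0x02]=0xdf, mem[0x06]=0xba, mem[0x10]=0xf8, mem[0x08]=0xb7

MEM[0x09,0x02,0x06,0x10,0x08] = 4d df ba f8 b7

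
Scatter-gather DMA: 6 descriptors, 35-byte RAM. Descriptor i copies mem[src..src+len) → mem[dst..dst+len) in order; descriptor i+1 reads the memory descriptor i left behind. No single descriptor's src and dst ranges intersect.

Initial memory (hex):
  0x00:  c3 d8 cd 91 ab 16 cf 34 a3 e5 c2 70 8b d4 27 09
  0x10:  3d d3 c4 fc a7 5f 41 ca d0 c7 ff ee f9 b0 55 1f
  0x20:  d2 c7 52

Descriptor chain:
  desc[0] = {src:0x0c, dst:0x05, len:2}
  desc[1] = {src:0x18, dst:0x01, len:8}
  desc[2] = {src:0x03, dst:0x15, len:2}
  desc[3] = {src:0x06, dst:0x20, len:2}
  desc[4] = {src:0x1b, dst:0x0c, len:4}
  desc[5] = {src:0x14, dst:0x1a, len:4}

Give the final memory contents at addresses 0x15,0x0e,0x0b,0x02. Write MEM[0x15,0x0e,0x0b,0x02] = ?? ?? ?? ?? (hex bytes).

MEM[0x15,0x0e,0x0b,0x02] = ff b0 70 c7

D0: mem[0x05..0x06] <- [8b d4]
D1: mem[0x01..0x08] <- [d0 c7 ff ee f9 b0 55 1f]
D2: mem[0x15..0x16] <- [ff ee]
D3: mem[0x20..0x21] <- [b0 55]
D4: mem[0x0c..0x0f] <- [ee f9 b0 55]
D5: mem[0x1a..0x1d] <- [a7 ff ee ca]
query mem[0x15]=0xff, mem[0x0e]=0xb0, mem[0x0b]=0x70, mem[0x02]=0xc7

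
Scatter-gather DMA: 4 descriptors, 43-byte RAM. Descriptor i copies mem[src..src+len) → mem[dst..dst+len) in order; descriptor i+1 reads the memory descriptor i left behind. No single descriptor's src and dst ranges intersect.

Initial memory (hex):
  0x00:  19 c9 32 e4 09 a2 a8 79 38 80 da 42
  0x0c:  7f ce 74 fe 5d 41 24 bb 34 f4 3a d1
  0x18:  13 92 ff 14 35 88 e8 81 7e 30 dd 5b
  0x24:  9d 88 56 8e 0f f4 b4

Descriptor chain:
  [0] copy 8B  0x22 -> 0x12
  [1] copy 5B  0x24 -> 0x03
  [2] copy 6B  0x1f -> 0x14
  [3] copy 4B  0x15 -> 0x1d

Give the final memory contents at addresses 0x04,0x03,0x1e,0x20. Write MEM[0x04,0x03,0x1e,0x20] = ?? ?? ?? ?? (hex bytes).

MEM[0x04,0x03,0x1e,0x20] = 88 9d 30 5b

[0] 0x22->0x12 len=8 : dd 5b 9d 88 56 8e 0f f4
[1] 0x24->0x03 len=5 : 9d 88 56 8e 0f
[2] 0x1f->0x14 len=6 : 81 7e 30 dd 5b 9d
[3] 0x15->0x1d len=4 : 7e 30 dd 5b
query mem[0x04]=0x88, mem[0x03]=0x9d, mem[0x1e]=0x30, mem[0x20]=0x5b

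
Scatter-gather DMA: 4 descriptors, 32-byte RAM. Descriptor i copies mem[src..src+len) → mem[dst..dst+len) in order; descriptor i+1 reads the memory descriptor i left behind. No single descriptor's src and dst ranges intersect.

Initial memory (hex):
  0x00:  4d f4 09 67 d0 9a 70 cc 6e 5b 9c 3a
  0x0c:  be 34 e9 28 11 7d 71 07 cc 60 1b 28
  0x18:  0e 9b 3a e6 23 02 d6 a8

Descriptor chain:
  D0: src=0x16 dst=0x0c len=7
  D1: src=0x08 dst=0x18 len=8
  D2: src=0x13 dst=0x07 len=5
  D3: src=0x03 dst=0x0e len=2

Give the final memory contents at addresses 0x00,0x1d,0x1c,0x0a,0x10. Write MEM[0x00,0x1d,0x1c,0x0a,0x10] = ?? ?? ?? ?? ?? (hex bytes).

[0] 0x16->0x0c len=7 : 1b 28 0e 9b 3a e6 23
[1] 0x08->0x18 len=8 : 6e 5b 9c 3a 1b 28 0e 9b
[2] 0x13->0x07 len=5 : 07 cc 60 1b 28
[3] 0x03->0x0e len=2 : 67 d0
query mem[0x00]=0x4d, mem[0x1d]=0x28, mem[0x1c]=0x1b, mem[0x0a]=0x1b, mem[0x10]=0x3a

MEM[0x00,0x1d,0x1c,0x0a,0x10] = 4d 28 1b 1b 3a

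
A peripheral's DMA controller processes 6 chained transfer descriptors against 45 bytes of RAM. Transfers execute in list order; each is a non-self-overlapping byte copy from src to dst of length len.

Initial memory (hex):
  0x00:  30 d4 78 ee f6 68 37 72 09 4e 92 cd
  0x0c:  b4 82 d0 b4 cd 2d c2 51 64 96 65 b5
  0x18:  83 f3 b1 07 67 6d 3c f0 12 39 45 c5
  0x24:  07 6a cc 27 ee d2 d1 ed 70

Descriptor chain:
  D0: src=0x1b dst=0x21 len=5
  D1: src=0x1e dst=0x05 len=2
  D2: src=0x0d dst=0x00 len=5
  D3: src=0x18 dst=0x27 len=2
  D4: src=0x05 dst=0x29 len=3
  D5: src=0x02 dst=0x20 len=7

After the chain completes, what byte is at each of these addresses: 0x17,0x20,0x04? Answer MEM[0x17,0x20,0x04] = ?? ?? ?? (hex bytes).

MEM[0x17,0x20,0x04] = b5 b4 2d

#0 dst[0x21+5] := {0x07,0x67,0x6d,0x3c,0xf0}
#1 dst[0x05+2] := {0x3c,0xf0}
#2 dst[0x00+5] := {0x82,0xd0,0xb4,0xcd,0x2d}
#3 dst[0x27+2] := {0x83,0xf3}
#4 dst[0x29+3] := {0x3c,0xf0,0x72}
#5 dst[0x20+7] := {0xb4,0xcd,0x2d,0x3c,0xf0,0x72,0x09}
query mem[0x17]=0xb5, mem[0x20]=0xb4, mem[0x04]=0x2d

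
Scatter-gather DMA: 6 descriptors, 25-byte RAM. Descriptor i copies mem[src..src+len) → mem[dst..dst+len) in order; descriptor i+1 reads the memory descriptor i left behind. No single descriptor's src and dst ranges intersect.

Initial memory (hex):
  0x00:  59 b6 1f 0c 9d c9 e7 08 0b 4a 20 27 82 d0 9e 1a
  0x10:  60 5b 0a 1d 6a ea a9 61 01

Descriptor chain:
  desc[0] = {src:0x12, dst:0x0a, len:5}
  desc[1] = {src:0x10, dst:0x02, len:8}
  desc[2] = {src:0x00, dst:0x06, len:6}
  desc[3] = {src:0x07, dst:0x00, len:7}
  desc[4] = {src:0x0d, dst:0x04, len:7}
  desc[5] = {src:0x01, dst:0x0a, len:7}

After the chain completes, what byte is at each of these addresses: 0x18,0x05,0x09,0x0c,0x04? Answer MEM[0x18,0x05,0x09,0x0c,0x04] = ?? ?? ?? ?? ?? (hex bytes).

  after D0: wrote 5B at 0x0a = 0a1d6aeaa9
  after D1: wrote 8B at 0x02 = 605b0a1d6aeaa961
  after D2: wrote 6B at 0x06 = 59b6605b0a1d
  after D3: wrote 7B at 0x00 = b6605b0a1d6aea
  after D4: wrote 7B at 0x04 = eaa91a605b0a1d
  after D5: wrote 7B at 0x0a = 605b0aeaa91a60
query mem[0x18]=0x01, mem[0x05]=0xa9, mem[0x09]=0x0a, mem[0x0c]=0x0a, mem[0x04]=0xea

MEM[0x18,0x05,0x09,0x0c,0x04] = 01 a9 0a 0a ea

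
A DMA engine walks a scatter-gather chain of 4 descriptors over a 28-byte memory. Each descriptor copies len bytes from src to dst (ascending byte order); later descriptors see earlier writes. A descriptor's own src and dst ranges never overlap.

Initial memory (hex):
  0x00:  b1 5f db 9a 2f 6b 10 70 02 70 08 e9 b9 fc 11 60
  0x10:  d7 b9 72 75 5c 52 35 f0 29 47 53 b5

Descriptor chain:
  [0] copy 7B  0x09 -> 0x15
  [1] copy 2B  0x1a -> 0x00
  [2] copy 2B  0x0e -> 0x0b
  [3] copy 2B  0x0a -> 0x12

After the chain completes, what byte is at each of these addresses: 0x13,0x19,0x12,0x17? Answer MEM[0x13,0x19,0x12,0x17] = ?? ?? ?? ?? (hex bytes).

MEM[0x13,0x19,0x12,0x17] = 11 fc 08 e9

#0 dst[0x15+7] := {0x70,0x08,0xe9,0xb9,0xfc,0x11,0x60}
#1 dst[0x00+2] := {0x11,0x60}
#2 dst[0x0b+2] := {0x11,0x60}
#3 dst[0x12+2] := {0x08,0x11}
query mem[0x13]=0x11, mem[0x19]=0xfc, mem[0x12]=0x08, mem[0x17]=0xe9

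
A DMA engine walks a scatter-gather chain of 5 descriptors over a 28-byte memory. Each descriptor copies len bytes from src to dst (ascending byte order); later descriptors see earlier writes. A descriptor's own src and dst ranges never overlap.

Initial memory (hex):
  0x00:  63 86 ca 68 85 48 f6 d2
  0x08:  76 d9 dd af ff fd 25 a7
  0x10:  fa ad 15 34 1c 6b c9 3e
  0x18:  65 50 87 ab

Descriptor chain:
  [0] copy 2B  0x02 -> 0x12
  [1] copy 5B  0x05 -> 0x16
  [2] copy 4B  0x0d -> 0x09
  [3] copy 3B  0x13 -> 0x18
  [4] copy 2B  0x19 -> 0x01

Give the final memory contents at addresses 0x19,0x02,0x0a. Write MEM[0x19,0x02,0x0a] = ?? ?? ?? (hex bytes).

MEM[0x19,0x02,0x0a] = 1c 6b 25

#0 dst[0x12+2] := {0xca,0x68}
#1 dst[0x16+5] := {0x48,0xf6,0xd2,0x76,0xd9}
#2 dst[0x09+4] := {0xfd,0x25,0xa7,0xfa}
#3 dst[0x18+3] := {0x68,0x1c,0x6b}
#4 dst[0x01+2] := {0x1c,0x6b}
query mem[0x19]=0x1c, mem[0x02]=0x6b, mem[0x0a]=0x25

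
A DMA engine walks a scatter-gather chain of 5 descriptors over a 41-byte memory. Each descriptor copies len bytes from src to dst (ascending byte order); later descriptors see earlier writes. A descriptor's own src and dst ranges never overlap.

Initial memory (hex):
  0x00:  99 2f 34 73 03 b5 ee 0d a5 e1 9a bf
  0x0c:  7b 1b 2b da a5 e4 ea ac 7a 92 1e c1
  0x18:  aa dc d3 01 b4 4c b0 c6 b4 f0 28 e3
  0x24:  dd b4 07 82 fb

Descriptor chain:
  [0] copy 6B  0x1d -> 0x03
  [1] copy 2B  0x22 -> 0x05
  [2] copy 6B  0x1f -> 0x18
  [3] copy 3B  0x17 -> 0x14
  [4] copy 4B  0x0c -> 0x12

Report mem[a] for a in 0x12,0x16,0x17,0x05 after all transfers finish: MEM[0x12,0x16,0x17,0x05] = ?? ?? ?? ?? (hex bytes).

  after D0: wrote 6B at 0x03 = 4cb0c6b4f028
  after D1: wrote 2B at 0x05 = 28e3
  after D2: wrote 6B at 0x18 = c6b4f028e3dd
  after D3: wrote 3B at 0x14 = c1c6b4
  after D4: wrote 4B at 0x12 = 7b1b2bda
query mem[0x12]=0x7b, mem[0x16]=0xb4, mem[0x17]=0xc1, mem[0x05]=0x28

MEM[0x12,0x16,0x17,0x05] = 7b b4 c1 28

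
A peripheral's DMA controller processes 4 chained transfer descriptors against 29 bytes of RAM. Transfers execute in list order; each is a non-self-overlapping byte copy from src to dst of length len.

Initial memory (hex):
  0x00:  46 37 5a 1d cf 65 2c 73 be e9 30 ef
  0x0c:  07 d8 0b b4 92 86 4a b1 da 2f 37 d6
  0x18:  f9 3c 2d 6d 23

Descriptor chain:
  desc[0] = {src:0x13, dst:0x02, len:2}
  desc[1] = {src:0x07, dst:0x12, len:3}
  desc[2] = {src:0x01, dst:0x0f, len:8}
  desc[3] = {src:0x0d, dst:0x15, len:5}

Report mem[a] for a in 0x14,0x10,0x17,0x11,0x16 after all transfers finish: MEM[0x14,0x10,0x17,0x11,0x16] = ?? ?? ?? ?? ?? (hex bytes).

MEM[0x14,0x10,0x17,0x11,0x16] = 2c b1 37 da 0b

[0] 0x13->0x02 len=2 : b1 da
[1] 0x07->0x12 len=3 : 73 be e9
[2] 0x01->0x0f len=8 : 37 b1 da cf 65 2c 73 be
[3] 0x0d->0x15 len=5 : d8 0b 37 b1 da
query mem[0x14]=0x2c, mem[0x10]=0xb1, mem[0x17]=0x37, mem[0x11]=0xda, mem[0x16]=0x0b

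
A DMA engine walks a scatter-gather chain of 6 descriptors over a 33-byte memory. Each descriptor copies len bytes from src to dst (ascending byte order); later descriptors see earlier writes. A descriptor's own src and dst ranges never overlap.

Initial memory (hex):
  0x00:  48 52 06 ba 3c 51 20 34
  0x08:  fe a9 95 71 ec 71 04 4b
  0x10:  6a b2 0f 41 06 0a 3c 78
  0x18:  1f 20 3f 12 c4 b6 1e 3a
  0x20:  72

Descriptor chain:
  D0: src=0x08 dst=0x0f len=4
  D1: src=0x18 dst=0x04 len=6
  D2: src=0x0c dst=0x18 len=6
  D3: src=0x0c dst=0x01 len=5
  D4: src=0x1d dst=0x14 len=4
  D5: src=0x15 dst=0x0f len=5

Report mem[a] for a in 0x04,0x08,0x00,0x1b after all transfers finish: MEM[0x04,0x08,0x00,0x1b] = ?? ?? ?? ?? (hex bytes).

MEM[0x04,0x08,0x00,0x1b] = fe c4 48 fe

  after D0: wrote 4B at 0x0f = fea99571
  after D1: wrote 6B at 0x04 = 1f203f12c4b6
  after D2: wrote 6B at 0x18 = ec7104fea995
  after D3: wrote 5B at 0x01 = ec7104fea9
  after D4: wrote 4B at 0x14 = 951e3a72
  after D5: wrote 5B at 0x0f = 1e3a72ec71
query mem[0x04]=0xfe, mem[0x08]=0xc4, mem[0x00]=0x48, mem[0x1b]=0xfe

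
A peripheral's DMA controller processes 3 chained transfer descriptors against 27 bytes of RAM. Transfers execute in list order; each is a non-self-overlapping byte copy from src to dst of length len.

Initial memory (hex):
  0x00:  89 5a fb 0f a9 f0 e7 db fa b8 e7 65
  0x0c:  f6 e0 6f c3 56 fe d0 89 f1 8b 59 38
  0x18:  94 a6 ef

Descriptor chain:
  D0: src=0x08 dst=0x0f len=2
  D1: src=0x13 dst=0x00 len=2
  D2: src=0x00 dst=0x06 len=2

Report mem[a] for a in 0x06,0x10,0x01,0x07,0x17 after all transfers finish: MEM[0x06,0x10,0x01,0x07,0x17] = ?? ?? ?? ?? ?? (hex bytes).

MEM[0x06,0x10,0x01,0x07,0x17] = 89 b8 f1 f1 38

[0] 0x08->0x0f len=2 : fa b8
[1] 0x13->0x00 len=2 : 89 f1
[2] 0x00->0x06 len=2 : 89 f1
query mem[0x06]=0x89, mem[0x10]=0xb8, mem[0x01]=0xf1, mem[0x07]=0xf1, mem[0x17]=0x38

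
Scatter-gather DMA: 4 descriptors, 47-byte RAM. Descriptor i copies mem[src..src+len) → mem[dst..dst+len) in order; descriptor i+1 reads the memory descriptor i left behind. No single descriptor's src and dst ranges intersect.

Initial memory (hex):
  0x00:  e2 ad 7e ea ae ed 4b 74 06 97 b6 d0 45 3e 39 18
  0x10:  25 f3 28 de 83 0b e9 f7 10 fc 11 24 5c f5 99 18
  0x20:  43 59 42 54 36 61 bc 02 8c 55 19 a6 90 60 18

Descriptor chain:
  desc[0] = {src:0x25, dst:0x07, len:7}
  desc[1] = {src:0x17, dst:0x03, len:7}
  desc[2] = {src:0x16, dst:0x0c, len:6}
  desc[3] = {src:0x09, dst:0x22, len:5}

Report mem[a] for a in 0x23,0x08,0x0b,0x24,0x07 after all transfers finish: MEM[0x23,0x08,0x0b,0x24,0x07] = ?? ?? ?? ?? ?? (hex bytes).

MEM[0x23,0x08,0x0b,0x24,0x07] = 8c 5c 55 55 24

  after D0: wrote 7B at 0x07 = 61bc028c5519a6
  after D1: wrote 7B at 0x03 = f710fc11245cf5
  after D2: wrote 6B at 0x0c = e9f710fc1124
  after D3: wrote 5B at 0x22 = f58c55e9f7
query mem[0x23]=0x8c, mem[0x08]=0x5c, mem[0x0b]=0x55, mem[0x24]=0x55, mem[0x07]=0x24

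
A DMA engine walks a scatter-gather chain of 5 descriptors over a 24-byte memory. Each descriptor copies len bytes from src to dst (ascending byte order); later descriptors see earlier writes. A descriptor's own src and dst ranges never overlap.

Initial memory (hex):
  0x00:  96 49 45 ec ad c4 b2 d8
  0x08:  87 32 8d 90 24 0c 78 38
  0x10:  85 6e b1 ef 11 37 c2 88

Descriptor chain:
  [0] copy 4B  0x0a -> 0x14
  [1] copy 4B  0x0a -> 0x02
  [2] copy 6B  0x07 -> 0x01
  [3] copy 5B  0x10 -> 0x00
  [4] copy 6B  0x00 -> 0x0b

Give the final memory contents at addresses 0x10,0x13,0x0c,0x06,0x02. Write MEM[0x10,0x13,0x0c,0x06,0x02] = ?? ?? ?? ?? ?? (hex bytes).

[0] 0x0a->0x14 len=4 : 8d 90 24 0c
[1] 0x0a->0x02 len=4 : 8d 90 24 0c
[2] 0x07->0x01 len=6 : d8 87 32 8d 90 24
[3] 0x10->0x00 len=5 : 85 6e b1 ef 8d
[4] 0x00->0x0b len=6 : 85 6e b1 ef 8d 90
query mem[0x10]=0x90, mem[0x13]=0xef, mem[0x0c]=0x6e, mem[0x06]=0x24, mem[0x02]=0xb1

MEM[0x10,0x13,0x0c,0x06,0x02] = 90 ef 6e 24 b1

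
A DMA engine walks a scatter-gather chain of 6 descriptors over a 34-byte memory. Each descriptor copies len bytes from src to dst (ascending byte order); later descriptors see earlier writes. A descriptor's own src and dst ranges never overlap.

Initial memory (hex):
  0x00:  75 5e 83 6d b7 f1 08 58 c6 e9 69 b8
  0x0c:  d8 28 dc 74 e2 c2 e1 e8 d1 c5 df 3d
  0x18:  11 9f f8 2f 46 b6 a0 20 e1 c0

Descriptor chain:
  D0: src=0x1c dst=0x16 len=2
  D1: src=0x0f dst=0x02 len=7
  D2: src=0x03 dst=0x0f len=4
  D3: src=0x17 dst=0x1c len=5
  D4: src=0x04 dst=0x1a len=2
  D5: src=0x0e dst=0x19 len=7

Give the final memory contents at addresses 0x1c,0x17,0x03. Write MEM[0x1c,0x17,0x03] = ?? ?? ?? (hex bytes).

MEM[0x1c,0x17,0x03] = e1 b6 e2

D0: mem[0x16..0x17] <- [46 b6]
D1: mem[0x02..0x08] <- [74 e2 c2 e1 e8 d1 c5]
D2: mem[0x0f..0x12] <- [e2 c2 e1 e8]
D3: mem[0x1c..0x20] <- [b6 11 9f f8 2f]
D4: mem[0x1a..0x1b] <- [c2 e1]
D5: mem[0x19..0x1f] <- [dc e2 c2 e1 e8 e8 d1]
query mem[0x1c]=0xe1, mem[0x17]=0xb6, mem[0x03]=0xe2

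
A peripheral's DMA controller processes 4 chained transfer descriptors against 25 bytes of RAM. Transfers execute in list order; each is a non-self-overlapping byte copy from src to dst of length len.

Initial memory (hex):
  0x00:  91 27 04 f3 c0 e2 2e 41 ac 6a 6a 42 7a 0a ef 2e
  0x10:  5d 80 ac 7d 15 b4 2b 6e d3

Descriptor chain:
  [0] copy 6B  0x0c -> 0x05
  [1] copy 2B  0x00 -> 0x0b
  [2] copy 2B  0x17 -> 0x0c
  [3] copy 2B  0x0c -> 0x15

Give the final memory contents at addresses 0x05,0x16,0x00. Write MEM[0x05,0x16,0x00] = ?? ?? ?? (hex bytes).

MEM[0x05,0x16,0x00] = 7a d3 91

D0: mem[0x05..0x0a] <- [7a 0a ef 2e 5d 80]
D1: mem[0x0b..0x0c] <- [91 27]
D2: mem[0x0c..0x0d] <- [6e d3]
D3: mem[0x15..0x16] <- [6e d3]
query mem[0x05]=0x7a, mem[0x16]=0xd3, mem[0x00]=0x91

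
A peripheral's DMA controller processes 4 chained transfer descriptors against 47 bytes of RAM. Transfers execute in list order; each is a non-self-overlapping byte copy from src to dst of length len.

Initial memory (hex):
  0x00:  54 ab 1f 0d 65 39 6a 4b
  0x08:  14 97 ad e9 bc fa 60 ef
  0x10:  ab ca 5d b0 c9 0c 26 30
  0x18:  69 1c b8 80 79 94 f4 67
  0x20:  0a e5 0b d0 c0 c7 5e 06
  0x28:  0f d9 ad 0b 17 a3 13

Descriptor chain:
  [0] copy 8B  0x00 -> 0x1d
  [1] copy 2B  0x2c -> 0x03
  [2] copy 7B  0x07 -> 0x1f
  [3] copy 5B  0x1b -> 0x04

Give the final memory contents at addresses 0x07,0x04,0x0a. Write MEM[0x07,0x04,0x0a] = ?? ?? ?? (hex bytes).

[0] 0x00->0x1d len=8 : 54 ab 1f 0d 65 39 6a 4b
[1] 0x2c->0x03 len=2 : 17 a3
[2] 0x07->0x1f len=7 : 4b 14 97 ad e9 bc fa
[3] 0x1b->0x04 len=5 : 80 79 54 ab 4b
query mem[0x07]=0xab, mem[0x04]=0x80, mem[0x0a]=0xad

MEM[0x07,0x04,0x0a] = ab 80 ad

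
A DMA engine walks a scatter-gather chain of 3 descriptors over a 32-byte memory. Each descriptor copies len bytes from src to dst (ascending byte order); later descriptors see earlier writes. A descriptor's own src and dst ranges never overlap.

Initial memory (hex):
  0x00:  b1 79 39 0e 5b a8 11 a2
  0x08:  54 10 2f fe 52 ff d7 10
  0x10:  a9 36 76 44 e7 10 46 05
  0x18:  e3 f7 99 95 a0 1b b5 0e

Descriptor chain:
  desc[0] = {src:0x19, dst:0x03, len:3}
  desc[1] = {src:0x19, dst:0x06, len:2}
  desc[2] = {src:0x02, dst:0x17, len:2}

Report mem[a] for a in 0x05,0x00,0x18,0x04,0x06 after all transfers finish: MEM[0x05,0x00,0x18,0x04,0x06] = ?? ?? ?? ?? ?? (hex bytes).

[0] 0x19->0x03 len=3 : f7 99 95
[1] 0x19->0x06 len=2 : f7 99
[2] 0x02->0x17 len=2 : 39 f7
query mem[0x05]=0x95, mem[0x00]=0xb1, mem[0x18]=0xf7, mem[0x04]=0x99, mem[0x06]=0xf7

MEM[0x05,0x00,0x18,0x04,0x06] = 95 b1 f7 99 f7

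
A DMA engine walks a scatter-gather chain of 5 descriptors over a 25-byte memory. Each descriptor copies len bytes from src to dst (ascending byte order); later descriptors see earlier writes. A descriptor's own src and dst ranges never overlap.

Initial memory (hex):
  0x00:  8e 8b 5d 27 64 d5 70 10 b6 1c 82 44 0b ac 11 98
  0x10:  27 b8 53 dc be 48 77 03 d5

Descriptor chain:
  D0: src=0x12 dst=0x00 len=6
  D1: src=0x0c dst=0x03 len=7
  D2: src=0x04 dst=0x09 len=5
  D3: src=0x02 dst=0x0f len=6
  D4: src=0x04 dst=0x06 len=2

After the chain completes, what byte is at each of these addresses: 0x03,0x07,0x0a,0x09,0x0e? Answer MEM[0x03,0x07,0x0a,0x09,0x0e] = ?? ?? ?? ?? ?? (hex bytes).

D0: mem[0x00..0x05] <- [53 dc be 48 77 03]
D1: mem[0x03..0x09] <- [0b ac 11 98 27 b8 53]
D2: mem[0x09..0x0d] <- [ac 11 98 27 b8]
D3: mem[0x0f..0x14] <- [be 0b ac 11 98 27]
D4: mem[0x06..0x07] <- [ac 11]
query mem[0x03]=0x0b, mem[0x07]=0x11, mem[0x0a]=0x11, mem[0x09]=0xac, mem[0x0e]=0x11

MEM[0x03,0x07,0x0a,0x09,0x0e] = 0b 11 11 ac 11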